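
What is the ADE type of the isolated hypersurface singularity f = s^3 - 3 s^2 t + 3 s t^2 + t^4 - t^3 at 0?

The Hessian of f at 0 is [[0, 0], [0, 0]] with rank 0, so corank 2. A Groebner basis of the Jacobian ideal J(f) in C{s,t} is {t^3, s^2 - 2*s*t + t^2}; counting standard monomials gives mu = 6. Corank 2; j^3 = (s - t)^3 is a perfect cube, so E-series; the 4-jet and mu = 6 give E_6.

E6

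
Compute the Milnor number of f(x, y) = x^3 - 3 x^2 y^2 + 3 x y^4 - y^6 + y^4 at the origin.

6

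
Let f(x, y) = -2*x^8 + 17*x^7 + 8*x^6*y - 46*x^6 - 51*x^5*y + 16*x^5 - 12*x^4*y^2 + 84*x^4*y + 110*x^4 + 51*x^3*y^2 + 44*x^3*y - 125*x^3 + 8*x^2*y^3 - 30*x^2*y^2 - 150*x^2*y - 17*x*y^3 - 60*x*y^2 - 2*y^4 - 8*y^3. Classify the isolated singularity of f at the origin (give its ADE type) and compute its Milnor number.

The Hessian of f at 0 is [[0, 0], [0, 0]] with rank 0, so corank 2. A Groebner basis of the Jacobian ideal J(f) in C{x,y} is {-390625*x^2/1752 - 78125*x*y/438 + y^4 - 125*y^3/5256 - 15625*y^2/438, x^3 - 2075*x^2/292 - 415*x*y/73 + 277*y^3/4380 - 83*y^2/73, x^2*y + 62125*x^2/5256 + 12425*x*y/1314 - 2503*y^3/15768 + 2485*y^2/1314, -19375*x^2/1314 + x*y^2 - 7750*x*y/657 + 7853*y^3/19710 - 1550*y^2/657}; counting standard monomials gives mu = 7. Corank 2; j^3 = -(5*x + 2*y)^3 is a perfect cube, so E-series; the 4-jet and mu = 7 give E_7.

Type E_7, Milnor number mu = 7.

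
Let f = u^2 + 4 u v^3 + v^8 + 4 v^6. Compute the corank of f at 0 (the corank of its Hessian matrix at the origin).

Hessian at 0 has rank 1.

1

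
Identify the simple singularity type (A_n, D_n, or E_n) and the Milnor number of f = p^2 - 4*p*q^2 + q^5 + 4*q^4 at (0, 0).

The Hessian of f at 0 is [[2, 0], [0, 0]] with rank 1, so corank 1. A Groebner basis of the Jacobian ideal J(f) in C{p,q} is {p^2, -p/2 + q^2}; counting standard monomials gives mu = 4. Corank 1: A-series; mu = 4 gives A_4.

Type A_{4}, Milnor number mu = 4.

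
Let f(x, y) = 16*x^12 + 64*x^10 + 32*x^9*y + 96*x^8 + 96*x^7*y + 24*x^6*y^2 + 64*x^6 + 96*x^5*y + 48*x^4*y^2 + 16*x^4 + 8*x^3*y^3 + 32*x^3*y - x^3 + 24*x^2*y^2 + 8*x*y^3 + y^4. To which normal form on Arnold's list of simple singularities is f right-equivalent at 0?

E6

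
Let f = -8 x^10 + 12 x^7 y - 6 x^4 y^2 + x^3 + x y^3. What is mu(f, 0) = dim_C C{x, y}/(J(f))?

7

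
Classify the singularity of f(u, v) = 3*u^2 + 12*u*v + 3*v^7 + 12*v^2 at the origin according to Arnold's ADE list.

The Hessian of f at 0 is [[6, 12], [12, 24]] with rank 1, so corank 1. A Groebner basis of the Jacobian ideal J(f) in C{u,v} is {v^6, u + 2*v}; counting standard monomials gives mu = 6. Corank 1: A-series; mu = 6 gives A_6.

A_{6}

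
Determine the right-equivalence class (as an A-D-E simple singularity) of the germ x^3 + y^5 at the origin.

The Hessian of f at 0 is [[0, 0], [0, 0]] with rank 0, so corank 2. A Groebner basis of the Jacobian ideal J(f) in C{x,y} is {y^4, x^2}; counting standard monomials gives mu = 8. Corank 2; j^3 = x^3 is a perfect cube, so E-series; the 5-jet and mu = 8 give E_8.

E8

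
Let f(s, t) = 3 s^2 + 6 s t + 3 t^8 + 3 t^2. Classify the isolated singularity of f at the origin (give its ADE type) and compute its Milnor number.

Type A_{7}, Milnor number mu = 7.

The Hessian of f at 0 is [[6, 6], [6, 6]] with rank 1, so corank 1. A Groebner basis of the Jacobian ideal J(f) in C{s,t} is {t^7, s + t}; counting standard monomials gives mu = 7. Corank 1: A-series; mu = 7 gives A_7.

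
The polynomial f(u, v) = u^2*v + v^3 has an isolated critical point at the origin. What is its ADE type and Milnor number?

The Hessian of f at 0 is [[0, 0], [0, 0]] with rank 0, so corank 2. A Groebner basis of the Jacobian ideal J(f) in C{u,v} is {v^3, u^2 + 3*v^2, u*v}; counting standard monomials gives mu = 4. Corank 2; j^3 = v*(u^2 + v^2) splits into three distinct lines over C (the quadratic factor has nonzero discriminant), so D_4.

Type D_{4}, Milnor number mu = 4.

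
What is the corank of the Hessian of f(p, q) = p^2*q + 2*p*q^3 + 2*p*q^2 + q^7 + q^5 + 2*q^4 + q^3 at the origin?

Hessian at 0 has rank 0.

2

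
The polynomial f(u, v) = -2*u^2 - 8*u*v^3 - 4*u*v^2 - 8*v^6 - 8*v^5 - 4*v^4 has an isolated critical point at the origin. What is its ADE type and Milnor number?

The Hessian of f at 0 is [[-4, 0], [0, 0]] with rank 1, so corank 1. A Groebner basis of the Jacobian ideal J(f) in C{u,v} is {u^2, u*v, u + v^2}; counting standard monomials gives mu = 3. Corank 1: A-series; mu = 3 gives A_3.

Type A3, Milnor number mu = 3.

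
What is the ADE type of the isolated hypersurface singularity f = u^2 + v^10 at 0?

The Hessian of f at 0 is [[2, 0], [0, 0]] with rank 1, so corank 1. A Groebner basis of the Jacobian ideal J(f) in C{u,v} is {v^9, u}; counting standard monomials gives mu = 9. Corank 1: A-series; mu = 9 gives A_9.

A9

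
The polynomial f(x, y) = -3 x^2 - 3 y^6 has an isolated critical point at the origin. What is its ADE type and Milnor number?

The Hessian of f at 0 has rank 1. Corank 1: A-series; mu = 5 gives A_5.

Type A5, Milnor number mu = 5.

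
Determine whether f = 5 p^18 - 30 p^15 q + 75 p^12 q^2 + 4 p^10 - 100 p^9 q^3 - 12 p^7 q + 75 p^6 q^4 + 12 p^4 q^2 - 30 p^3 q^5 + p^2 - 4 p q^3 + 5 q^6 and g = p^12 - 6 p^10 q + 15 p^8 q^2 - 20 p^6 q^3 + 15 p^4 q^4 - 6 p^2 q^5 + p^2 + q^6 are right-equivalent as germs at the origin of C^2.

Yes.

The Hessian of f at 0 has rank 1. Corank 1: A-series; mu = 5 gives A_5. The Hessian of g at 0 has rank 1. Corank 1: A-series; mu = 5 gives A_5. Both have type A_5, hence right-equivalent.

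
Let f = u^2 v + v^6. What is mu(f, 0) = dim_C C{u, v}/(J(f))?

7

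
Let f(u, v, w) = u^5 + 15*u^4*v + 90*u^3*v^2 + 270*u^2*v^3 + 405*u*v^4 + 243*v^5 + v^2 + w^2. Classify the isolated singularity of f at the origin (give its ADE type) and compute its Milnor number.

The Hessian of f at 0 is [[0, 0, 0], [0, 2, 0], [0, 0, 2]] with rank 2, so corank 1. A Groebner basis of the Jacobian ideal J(f) in C{u,v,w} is {u^4, v, w}; counting standard monomials gives mu = 4. Corank 1: A-series; mu = 4 gives A_4.

Type A_4, Milnor number mu = 4.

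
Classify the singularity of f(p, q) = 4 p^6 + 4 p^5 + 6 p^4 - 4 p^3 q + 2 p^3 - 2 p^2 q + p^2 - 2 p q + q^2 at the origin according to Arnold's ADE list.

The Hessian of f at 0 has rank 1. Corank 1: A-series; mu = 3 gives A_3.

A3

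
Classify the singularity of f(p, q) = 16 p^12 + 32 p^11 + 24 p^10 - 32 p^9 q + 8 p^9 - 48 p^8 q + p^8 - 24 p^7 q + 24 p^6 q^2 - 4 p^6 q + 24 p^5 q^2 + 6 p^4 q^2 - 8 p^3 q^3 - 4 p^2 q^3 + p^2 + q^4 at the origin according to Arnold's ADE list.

A_3

The Hessian of f at 0 is [[2, 0], [0, 0]] with rank 1, so corank 1. A Groebner basis of the Jacobian ideal J(f) in C{p,q} is {q^3, p}; counting standard monomials gives mu = 3. Corank 1: A-series; mu = 3 gives A_3.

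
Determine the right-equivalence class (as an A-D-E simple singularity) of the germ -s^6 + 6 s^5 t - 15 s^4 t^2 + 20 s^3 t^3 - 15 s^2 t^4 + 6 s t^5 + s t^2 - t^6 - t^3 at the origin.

D_{7}

The Hessian of f at 0 is [[0, 0], [0, 0]] with rank 0, so corank 2. A Groebner basis of the Jacobian ideal J(f) in C{s,t} is {s^5 - t^2/6, t^3, s*t - t^2}; counting standard monomials gives mu = 7. Corank 2; j^3 = t^2*(s - t) has shape L^2 M (L != M), so D-series; mu = 7 gives D_7.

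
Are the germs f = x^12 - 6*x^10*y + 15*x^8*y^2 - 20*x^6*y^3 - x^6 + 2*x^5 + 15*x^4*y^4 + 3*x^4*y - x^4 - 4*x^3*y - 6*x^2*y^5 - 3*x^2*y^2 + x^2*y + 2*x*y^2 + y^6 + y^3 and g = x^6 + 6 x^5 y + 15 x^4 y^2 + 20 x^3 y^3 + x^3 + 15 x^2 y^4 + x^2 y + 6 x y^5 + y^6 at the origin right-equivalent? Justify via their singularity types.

The Hessian of f at 0 is [[0, 0], [0, 0]] with rank 0, so corank 2. A Groebner basis of the Jacobian ideal J(f) in C{x,y} is {x^2/3 + 4*x*y/3 + y^4 - 2*y^3/3 + y^2, x^3 - x^2/5 + x*y - 2*y^3/5 + 6*y^2/5, x^2*y - x*y - y^2, x^2/15 + x*y^2 + 2*x*y/3 + 7*y^3/15 + 3*y^2/5}; counting standard monomials gives mu = 7. Corank 2; j^3 = y*(x + y)^2 has shape L^2 M (L != M), so D-series; mu = 7 gives D_7. The Hessian of g at 0 is [[0, 0], [0, 0]] with rank 0, so corank 2. A Groebner basis of the Jacobian ideal J(g) in C{x,y} is {-x*y/6 + y^5, x*y^2, x^2 + x*y}; counting standard monomials gives mu = 7. Corank 2; j^3 = x^2*(x + y) has shape L^2 M (L != M), so D-series; mu = 7 gives D_7. Both have type D_7, hence right-equivalent.

Yes.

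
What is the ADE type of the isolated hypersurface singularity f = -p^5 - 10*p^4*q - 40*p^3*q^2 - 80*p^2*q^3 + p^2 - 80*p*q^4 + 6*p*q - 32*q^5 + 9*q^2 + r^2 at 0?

A_{4}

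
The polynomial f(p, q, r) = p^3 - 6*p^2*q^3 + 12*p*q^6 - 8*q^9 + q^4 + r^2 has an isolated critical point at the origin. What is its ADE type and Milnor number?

Type E_6, Milnor number mu = 6.

The Hessian of f at 0 has rank 1. Corank 2; j^3 = p^3 is a perfect cube, so E-series; the 4-jet and mu = 6 give E_6.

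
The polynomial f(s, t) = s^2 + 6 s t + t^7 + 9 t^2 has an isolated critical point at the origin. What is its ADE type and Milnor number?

The Hessian of f at 0 is [[2, 6], [6, 18]] with rank 1, so corank 1. A Groebner basis of the Jacobian ideal J(f) in C{s,t} is {t^6, s + 3*t}; counting standard monomials gives mu = 6. Corank 1: A-series; mu = 6 gives A_6.

Type A6, Milnor number mu = 6.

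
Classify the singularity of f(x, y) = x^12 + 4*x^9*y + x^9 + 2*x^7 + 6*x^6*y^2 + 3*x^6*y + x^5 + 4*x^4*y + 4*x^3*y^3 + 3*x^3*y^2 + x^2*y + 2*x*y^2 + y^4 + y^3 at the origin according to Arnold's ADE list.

D5

The Hessian of f at 0 has rank 0. Corank 2; j^3 = y*(x + y)^2 has shape L^2 M (L != M), so D-series; mu = 5 gives D_5.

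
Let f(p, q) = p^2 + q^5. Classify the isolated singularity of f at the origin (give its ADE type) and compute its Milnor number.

Type A_{4}, Milnor number mu = 4.

The Hessian of f at 0 has rank 1. Corank 1: A-series; mu = 4 gives A_4.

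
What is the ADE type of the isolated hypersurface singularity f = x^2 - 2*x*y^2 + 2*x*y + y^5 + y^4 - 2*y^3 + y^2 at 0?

A_4

The Hessian of f at 0 is [[2, 2], [2, 2]] with rank 1, so corank 1. A Groebner basis of the Jacobian ideal J(f) in C{x,y} is {x^2 + 2*x*y + x + y, -x + y^2 - y}; counting standard monomials gives mu = 4. Corank 1: A-series; mu = 4 gives A_4.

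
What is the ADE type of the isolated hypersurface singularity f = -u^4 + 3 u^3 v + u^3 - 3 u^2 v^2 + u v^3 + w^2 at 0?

The Hessian of f at 0 is [[0, 0, 0], [0, 0, 0], [0, 0, 2]] with rank 1, so corank 2. A Groebner basis of the Jacobian ideal J(f) in C{u,v,w} is {3*u^2 + v^4 + v^3, u^3, u^2*v - u^2 - v^3/3, -2*u^2 + u*v^2 - 2*v^3/3, w}; counting standard monomials gives mu = 7. Corank 2; j^3 = u^3 is a perfect cube, so E-series; the 4-jet and mu = 7 give E_7.

E_{7}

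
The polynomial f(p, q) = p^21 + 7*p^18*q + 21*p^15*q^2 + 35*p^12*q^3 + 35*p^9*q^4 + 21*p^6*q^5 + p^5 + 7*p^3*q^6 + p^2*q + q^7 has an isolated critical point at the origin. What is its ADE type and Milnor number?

The Hessian of f at 0 is [[0, 0], [0, 0]] with rank 0, so corank 2. A Groebner basis of the Jacobian ideal J(f) in C{p,q} is {p^2/7 + q^6, p^3, p*q}; counting standard monomials gives mu = 8. Corank 2; j^3 = p^2*q has shape L^2 M (L != M), so D-series; mu = 8 gives D_8.

Type D8, Milnor number mu = 8.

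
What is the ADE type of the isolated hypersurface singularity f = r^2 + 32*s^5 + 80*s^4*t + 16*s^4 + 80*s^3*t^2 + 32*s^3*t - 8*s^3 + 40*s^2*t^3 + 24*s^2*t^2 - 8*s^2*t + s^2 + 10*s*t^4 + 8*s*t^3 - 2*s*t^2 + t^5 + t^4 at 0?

The Hessian of f at 0 has rank 2. Corank 1: A-series; mu = 4 gives A_4.

A_{4}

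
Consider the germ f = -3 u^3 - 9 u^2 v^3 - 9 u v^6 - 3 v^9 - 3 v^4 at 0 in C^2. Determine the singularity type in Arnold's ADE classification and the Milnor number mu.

Type E_{6}, Milnor number mu = 6.

The Hessian of f at 0 has rank 0. Corank 2; j^3 = -3*u^3 is a perfect cube, so E-series; the 4-jet and mu = 6 give E_6.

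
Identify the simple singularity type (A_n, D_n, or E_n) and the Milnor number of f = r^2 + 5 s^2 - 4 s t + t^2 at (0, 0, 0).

Type A1, Milnor number mu = 1.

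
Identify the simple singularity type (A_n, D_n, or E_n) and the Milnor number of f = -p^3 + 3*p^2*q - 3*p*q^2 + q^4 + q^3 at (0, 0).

Type E_{6}, Milnor number mu = 6.

The Hessian of f at 0 has rank 0. Corank 2; j^3 = -(p - q)^3 is a perfect cube, so E-series; the 4-jet and mu = 6 give E_6.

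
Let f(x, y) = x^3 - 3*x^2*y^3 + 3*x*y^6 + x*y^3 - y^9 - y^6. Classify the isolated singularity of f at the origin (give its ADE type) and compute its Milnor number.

Type E7, Milnor number mu = 7.

The Hessian of f at 0 is [[0, 0], [0, 0]] with rank 0, so corank 2. A Groebner basis of the Jacobian ideal J(f) in C{x,y} is {x^3, x*y^2, 3*x^2 + y^3}; counting standard monomials gives mu = 7. Corank 2; j^3 = x^3 is a perfect cube, so E-series; the 4-jet and mu = 7 give E_7.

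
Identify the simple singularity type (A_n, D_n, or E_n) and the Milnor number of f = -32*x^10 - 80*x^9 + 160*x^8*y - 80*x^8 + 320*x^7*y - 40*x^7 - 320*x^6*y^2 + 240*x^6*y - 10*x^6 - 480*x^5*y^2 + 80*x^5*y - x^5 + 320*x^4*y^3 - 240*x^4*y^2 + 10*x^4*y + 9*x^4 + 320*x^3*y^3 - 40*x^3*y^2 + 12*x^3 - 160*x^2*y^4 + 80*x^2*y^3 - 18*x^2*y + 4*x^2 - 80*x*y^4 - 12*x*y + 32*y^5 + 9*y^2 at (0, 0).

The Hessian of f at 0 has rank 1. Corank 1: A-series; mu = 4 gives A_4.

Type A_4, Milnor number mu = 4.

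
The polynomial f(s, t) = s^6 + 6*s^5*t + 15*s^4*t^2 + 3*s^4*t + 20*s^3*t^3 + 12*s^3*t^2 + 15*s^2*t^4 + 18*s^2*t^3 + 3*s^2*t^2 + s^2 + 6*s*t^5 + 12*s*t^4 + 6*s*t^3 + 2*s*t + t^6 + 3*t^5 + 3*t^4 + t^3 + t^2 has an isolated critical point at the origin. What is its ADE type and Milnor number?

Type A_2, Milnor number mu = 2.

The Hessian of f at 0 has rank 1. Corank 1: A-series; mu = 2 gives A_2.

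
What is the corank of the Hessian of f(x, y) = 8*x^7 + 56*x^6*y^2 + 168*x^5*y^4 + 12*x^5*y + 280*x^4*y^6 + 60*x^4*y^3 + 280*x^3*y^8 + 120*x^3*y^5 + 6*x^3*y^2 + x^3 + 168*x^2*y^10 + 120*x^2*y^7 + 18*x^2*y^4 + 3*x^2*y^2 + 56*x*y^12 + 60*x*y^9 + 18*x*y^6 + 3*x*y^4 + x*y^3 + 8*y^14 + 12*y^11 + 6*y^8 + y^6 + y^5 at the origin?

2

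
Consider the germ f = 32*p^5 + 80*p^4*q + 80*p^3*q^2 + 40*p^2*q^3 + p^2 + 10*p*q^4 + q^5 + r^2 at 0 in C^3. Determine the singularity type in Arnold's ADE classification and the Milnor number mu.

The Hessian of f at 0 is [[2, 0, 0], [0, 0, 0], [0, 0, 2]] with rank 2, so corank 1. A Groebner basis of the Jacobian ideal J(f) in C{p,q,r} is {q^4, p, r}; counting standard monomials gives mu = 4. Corank 1: A-series; mu = 4 gives A_4.

Type A_{4}, Milnor number mu = 4.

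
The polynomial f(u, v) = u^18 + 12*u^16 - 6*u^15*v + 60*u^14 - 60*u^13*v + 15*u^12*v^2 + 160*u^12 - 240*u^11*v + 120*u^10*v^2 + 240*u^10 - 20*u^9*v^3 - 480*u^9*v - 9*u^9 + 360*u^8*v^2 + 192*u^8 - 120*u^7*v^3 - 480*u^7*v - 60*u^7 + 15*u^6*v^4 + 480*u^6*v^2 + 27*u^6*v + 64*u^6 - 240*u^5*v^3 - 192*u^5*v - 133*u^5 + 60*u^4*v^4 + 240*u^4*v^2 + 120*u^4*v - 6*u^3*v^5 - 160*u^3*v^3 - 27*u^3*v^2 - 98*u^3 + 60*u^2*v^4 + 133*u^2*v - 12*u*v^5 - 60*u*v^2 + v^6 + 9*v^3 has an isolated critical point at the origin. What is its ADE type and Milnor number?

Type D7, Milnor number mu = 7.

The Hessian of f at 0 has rank 0. Corank 2; j^3 = -(2*u - v)*(7*u - 3*v)^2 has shape L^2 M (L != M), so D-series; mu = 7 gives D_7.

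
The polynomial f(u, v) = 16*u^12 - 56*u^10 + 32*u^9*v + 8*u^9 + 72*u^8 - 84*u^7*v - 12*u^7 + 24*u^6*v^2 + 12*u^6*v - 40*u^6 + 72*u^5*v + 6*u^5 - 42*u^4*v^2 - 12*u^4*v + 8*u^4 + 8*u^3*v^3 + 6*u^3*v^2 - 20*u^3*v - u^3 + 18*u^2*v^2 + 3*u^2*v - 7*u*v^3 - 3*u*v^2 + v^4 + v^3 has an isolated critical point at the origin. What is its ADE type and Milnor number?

The Hessian of f at 0 has rank 0. Corank 2; j^3 = -(u - v)^3 is a perfect cube, so E-series; the 4-jet and mu = 7 give E_7.

Type E_{7}, Milnor number mu = 7.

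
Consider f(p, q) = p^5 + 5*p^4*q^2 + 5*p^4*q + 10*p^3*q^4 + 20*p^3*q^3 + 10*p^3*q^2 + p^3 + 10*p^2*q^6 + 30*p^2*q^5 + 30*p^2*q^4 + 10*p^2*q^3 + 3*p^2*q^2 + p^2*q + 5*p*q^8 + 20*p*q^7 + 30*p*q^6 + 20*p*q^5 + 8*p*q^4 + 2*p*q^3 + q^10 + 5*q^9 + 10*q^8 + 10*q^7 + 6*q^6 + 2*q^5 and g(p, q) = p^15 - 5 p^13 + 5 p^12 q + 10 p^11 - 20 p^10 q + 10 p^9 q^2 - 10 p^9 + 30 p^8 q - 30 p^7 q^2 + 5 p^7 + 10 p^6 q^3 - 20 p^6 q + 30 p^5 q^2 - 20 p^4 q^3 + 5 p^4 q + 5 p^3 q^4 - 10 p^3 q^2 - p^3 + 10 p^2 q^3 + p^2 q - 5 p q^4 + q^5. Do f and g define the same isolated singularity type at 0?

Yes.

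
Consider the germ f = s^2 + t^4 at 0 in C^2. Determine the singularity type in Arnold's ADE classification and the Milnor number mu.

Type A_{3}, Milnor number mu = 3.

The Hessian of f at 0 has rank 1. Corank 1: A-series; mu = 3 gives A_3.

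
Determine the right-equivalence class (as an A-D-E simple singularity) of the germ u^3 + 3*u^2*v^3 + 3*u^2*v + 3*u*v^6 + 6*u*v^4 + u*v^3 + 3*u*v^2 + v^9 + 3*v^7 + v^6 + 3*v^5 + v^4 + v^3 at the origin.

E7

The Hessian of f at 0 has rank 0. Corank 2; j^3 = (u + v)^3 is a perfect cube, so E-series; the 4-jet and mu = 7 give E_7.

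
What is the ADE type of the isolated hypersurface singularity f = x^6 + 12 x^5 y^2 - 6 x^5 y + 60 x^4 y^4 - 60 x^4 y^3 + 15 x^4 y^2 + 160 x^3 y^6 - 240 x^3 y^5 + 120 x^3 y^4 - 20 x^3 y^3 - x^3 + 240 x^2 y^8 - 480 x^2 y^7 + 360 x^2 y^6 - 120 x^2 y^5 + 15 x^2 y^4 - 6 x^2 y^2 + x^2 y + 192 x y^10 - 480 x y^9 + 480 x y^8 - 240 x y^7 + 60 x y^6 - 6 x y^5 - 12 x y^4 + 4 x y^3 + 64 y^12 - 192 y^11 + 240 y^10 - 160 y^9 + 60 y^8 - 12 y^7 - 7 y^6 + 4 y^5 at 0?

The Hessian of f at 0 is [[0, 0], [0, 0]] with rank 0, so corank 2. A Groebner basis of the Jacobian ideal J(f) in C{x,y} is {-x^2/4 + x*y/4 + y^4 + y^3/2, x^3, x^2*y + 2*x*y/3 + 4*y^3/3, x^2/2 + x*y^2 - x*y/2 - y^3}; counting standard monomials gives mu = 7. Corank 2; j^3 = -x^2*(x - y) has shape L^2 M (L != M), so D-series; mu = 7 gives D_7.

D_{7}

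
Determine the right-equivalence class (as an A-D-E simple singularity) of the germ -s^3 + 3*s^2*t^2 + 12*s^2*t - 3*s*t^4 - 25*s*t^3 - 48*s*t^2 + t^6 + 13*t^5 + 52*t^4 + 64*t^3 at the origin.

E_7

The Hessian of f at 0 has rank 0. Corank 2; j^3 = -(s - 4*t)^3 is a perfect cube, so E-series; the 4-jet and mu = 7 give E_7.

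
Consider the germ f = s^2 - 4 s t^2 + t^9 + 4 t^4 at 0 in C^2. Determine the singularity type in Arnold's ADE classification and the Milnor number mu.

Type A_{8}, Milnor number mu = 8.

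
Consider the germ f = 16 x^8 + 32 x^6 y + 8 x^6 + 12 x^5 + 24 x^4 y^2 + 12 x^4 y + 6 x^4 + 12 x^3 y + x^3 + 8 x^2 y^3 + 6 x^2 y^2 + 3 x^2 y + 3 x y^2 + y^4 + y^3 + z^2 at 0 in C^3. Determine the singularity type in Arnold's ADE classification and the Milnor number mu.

Type E_{6}, Milnor number mu = 6.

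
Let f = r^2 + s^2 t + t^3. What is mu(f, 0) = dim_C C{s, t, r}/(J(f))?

The Hessian of f at 0 has rank 1. Corank 2; j^3 = t*(s^2 + t^2) splits into three distinct lines over C (the quadratic factor has nonzero discriminant), so D_4.

4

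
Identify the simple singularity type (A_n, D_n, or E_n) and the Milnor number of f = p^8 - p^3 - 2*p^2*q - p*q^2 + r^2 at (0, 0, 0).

The Hessian of f at 0 has rank 1. Corank 2; j^3 = -p*(p + q)^2 has shape L^2 M (L != M), so D-series; mu = 9 gives D_9.

Type D_9, Milnor number mu = 9.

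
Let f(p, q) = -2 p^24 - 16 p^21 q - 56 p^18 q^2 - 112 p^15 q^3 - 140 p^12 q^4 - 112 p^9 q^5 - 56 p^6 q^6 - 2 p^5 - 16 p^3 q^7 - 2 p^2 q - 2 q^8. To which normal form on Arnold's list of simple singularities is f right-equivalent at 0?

D_{9}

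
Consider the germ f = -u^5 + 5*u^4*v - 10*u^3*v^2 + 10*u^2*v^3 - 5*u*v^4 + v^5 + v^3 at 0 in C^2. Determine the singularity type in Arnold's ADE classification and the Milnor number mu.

The Hessian of f at 0 is [[0, 0], [0, 0]] with rank 0, so corank 2. A Groebner basis of the Jacobian ideal J(f) in C{u,v} is {u^4 - 4*u^3*v, v^2}; counting standard monomials gives mu = 8. Corank 2; j^3 = v^3 is a perfect cube, so E-series; the 5-jet and mu = 8 give E_8.

Type E_8, Milnor number mu = 8.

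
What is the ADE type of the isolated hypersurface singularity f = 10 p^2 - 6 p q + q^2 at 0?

A_1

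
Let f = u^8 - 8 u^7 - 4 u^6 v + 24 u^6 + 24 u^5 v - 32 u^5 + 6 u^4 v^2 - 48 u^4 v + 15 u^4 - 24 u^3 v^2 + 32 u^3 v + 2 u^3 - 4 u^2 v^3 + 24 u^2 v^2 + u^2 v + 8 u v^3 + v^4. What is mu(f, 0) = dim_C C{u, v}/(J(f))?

5

The Hessian of f at 0 has rank 0. Corank 2; j^3 = u^2*(2*u + v) has shape L^2 M (L != M), so D-series; mu = 5 gives D_5.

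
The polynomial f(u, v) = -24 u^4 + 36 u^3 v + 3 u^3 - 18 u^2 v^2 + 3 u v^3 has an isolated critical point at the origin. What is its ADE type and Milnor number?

The Hessian of f at 0 is [[0, 0], [0, 0]] with rank 0, so corank 2. A Groebner basis of the Jacobian ideal J(f) in C{u,v} is {3*u^2/4 + v^4 + v^3/4, u^3, u^2*v - u^2/4 - v^3/12, -u^2 + u*v^2 - v^3/3}; counting standard monomials gives mu = 7. Corank 2; j^3 = 3*u^3 is a perfect cube, so E-series; the 4-jet and mu = 7 give E_7.

Type E_7, Milnor number mu = 7.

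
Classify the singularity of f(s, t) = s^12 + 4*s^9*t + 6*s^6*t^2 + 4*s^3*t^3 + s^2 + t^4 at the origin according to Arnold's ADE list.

A3

The Hessian of f at 0 is [[2, 0], [0, 0]] with rank 1, so corank 1. A Groebner basis of the Jacobian ideal J(f) in C{s,t} is {t^3, s}; counting standard monomials gives mu = 3. Corank 1: A-series; mu = 3 gives A_3.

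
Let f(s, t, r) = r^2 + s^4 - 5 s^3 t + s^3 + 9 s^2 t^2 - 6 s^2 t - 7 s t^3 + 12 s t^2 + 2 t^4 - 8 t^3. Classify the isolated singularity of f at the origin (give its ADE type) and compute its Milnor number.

Type E_7, Milnor number mu = 7.

The Hessian of f at 0 is [[0, 0, 0], [0, 0, 0], [0, 0, 2]] with rank 1, so corank 2. A Groebner basis of the Jacobian ideal J(f) in C{s,t,r} is {3*s^2 - 12*s*t + t^4 + t^3 + 12*t^2, s^3 + 18*s^2 - 72*s*t - 2*t^3 + 72*t^2, s^2*t + 7*s^2 - 28*s*t - 5*t^3/3 + 28*t^2, 2*s^2 + s*t^2 - 8*s*t - 4*t^3/3 + 8*t^2, r}; counting standard monomials gives mu = 7. Corank 2; j^3 = (s - 2*t)^3 is a perfect cube, so E-series; the 4-jet and mu = 7 give E_7.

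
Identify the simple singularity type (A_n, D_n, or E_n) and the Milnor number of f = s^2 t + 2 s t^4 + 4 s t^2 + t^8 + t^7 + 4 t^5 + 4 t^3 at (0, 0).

The Hessian of f at 0 has rank 0. Corank 2; j^3 = t*(s + 2*t)^2 has shape L^2 M (L != M), so D-series; mu = 9 gives D_9.

Type D_{9}, Milnor number mu = 9.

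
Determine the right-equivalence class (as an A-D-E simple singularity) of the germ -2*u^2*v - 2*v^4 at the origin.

D5

The Hessian of f at 0 is [[0, 0], [0, 0]] with rank 0, so corank 2. A Groebner basis of the Jacobian ideal J(f) in C{u,v} is {u^3, u^2/4 + v^3, u*v}; counting standard monomials gives mu = 5. Corank 2; j^3 = -2*u^2*v has shape L^2 M (L != M), so D-series; mu = 5 gives D_5.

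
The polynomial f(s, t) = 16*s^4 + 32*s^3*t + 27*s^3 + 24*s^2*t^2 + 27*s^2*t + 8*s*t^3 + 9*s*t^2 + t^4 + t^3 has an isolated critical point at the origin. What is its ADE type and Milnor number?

Type E_6, Milnor number mu = 6.

The Hessian of f at 0 has rank 0. Corank 2; j^3 = (3*s + t)^3 is a perfect cube, so E-series; the 4-jet and mu = 6 give E_6.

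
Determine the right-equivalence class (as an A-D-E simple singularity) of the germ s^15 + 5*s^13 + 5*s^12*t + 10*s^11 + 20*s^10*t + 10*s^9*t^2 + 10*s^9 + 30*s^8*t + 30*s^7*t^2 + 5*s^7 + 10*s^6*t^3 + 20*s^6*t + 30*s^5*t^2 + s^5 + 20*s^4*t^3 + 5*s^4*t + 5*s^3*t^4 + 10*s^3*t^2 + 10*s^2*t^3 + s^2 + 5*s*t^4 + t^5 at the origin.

A4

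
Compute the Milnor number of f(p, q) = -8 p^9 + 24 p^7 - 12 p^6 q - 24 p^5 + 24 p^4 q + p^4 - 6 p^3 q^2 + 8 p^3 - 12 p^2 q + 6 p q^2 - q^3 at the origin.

6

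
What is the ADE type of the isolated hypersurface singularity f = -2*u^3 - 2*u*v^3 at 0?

The Hessian of f at 0 is [[0, 0], [0, 0]] with rank 0, so corank 2. A Groebner basis of the Jacobian ideal J(f) in C{u,v} is {u^3, u*v^2, 3*u^2 + v^3}; counting standard monomials gives mu = 7. Corank 2; j^3 = -2*u^3 is a perfect cube, so E-series; the 4-jet and mu = 7 give E_7.

E_{7}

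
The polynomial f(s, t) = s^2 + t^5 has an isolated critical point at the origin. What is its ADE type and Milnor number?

Type A_{4}, Milnor number mu = 4.

The Hessian of f at 0 has rank 1. Corank 1: A-series; mu = 4 gives A_4.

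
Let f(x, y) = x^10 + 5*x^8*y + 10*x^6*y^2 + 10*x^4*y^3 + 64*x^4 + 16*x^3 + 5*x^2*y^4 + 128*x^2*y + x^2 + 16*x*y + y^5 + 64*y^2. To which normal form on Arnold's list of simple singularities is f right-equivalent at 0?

A_4

The Hessian of f at 0 is [[2, 16], [16, 128]] with rank 1, so corank 1. A Groebner basis of the Jacobian ideal J(f) in C{x,y} is {x/65536 + y^3 + y^2/128 + y/8192, x^2 + x/8 + y, x*y - x/128 + 4*y^2 - y/16}; counting standard monomials gives mu = 4. Corank 1: A-series; mu = 4 gives A_4.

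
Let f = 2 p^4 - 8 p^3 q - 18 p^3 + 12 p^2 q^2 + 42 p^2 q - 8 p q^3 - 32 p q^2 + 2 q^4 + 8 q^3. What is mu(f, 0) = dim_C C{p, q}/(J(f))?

5

The Hessian of f at 0 has rank 0. Corank 2; j^3 = -2*(p - q)*(3*p - 2*q)^2 has shape L^2 M (L != M), so D-series; mu = 5 gives D_5.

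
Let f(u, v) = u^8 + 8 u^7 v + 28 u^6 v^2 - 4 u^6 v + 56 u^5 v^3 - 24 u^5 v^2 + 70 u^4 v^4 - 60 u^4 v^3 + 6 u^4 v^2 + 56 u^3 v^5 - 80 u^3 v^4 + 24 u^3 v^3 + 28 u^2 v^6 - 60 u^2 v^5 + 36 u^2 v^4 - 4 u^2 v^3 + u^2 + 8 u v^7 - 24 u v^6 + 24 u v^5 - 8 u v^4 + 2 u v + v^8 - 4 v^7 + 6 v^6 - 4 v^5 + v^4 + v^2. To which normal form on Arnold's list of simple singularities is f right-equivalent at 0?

A_3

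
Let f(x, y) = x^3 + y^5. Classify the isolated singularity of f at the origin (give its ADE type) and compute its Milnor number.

The Hessian of f at 0 has rank 0. Corank 2; j^3 = x^3 is a perfect cube, so E-series; the 5-jet and mu = 8 give E_8.

Type E_{8}, Milnor number mu = 8.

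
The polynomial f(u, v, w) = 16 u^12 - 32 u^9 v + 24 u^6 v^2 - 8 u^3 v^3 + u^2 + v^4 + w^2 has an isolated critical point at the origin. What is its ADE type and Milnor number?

Type A_3, Milnor number mu = 3.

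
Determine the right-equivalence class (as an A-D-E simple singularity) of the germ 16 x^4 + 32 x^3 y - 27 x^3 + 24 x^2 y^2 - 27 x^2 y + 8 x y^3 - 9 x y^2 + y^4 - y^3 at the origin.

E_6

The Hessian of f at 0 has rank 0. Corank 2; j^3 = -(3*x + y)^3 is a perfect cube, so E-series; the 4-jet and mu = 6 give E_6.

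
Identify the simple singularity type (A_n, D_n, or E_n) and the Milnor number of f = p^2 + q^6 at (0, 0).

Type A5, Milnor number mu = 5.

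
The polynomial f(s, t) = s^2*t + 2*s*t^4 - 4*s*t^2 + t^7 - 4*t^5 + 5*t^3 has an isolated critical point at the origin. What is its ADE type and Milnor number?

Type D4, Milnor number mu = 4.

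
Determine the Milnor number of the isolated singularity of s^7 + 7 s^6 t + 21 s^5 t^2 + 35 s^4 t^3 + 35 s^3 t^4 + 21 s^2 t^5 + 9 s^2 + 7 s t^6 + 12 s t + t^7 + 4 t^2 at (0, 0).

6

The Hessian of f at 0 is [[18, 12], [12, 8]] with rank 1, so corank 1. A Groebner basis of the Jacobian ideal J(f) in C{s,t} is {t^6, s + 2*t/3}; counting standard monomials gives mu = 6. Corank 1: A-series; mu = 6 gives A_6.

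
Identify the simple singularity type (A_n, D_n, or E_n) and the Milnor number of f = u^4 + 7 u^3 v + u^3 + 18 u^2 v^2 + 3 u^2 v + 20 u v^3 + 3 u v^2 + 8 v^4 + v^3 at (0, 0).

Type E_{7}, Milnor number mu = 7.

The Hessian of f at 0 is [[0, 0], [0, 0]] with rank 0, so corank 2. A Groebner basis of the Jacobian ideal J(f) in C{u,v} is {3*u^2 + 6*u*v + v^4 + v^3 + 3*v^2, u^3 + 9*u^2 + 18*u*v + 4*v^3 + 9*v^2, u^2*v - 5*u^2 - 10*u*v - 8*v^3/3 - 5*v^2, 2*u^2 + u*v^2 + 4*u*v + 5*v^3/3 + 2*v^2}; counting standard monomials gives mu = 7. Corank 2; j^3 = (u + v)^3 is a perfect cube, so E-series; the 4-jet and mu = 7 give E_7.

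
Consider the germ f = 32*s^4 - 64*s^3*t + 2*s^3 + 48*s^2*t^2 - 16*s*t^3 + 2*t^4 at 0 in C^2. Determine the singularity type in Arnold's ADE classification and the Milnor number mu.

Type E6, Milnor number mu = 6.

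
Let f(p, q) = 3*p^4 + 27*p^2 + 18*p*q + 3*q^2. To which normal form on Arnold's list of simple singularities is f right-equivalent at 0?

A3

The Hessian of f at 0 is [[54, 18], [18, 6]] with rank 1, so corank 1. A Groebner basis of the Jacobian ideal J(f) in C{p,q} is {q^3, p + q/3}; counting standard monomials gives mu = 3. Corank 1: A-series; mu = 3 gives A_3.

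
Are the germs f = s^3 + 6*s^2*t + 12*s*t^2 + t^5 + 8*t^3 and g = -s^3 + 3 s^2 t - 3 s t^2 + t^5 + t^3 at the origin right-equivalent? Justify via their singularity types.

The Hessian of f at 0 has rank 0. Corank 2; j^3 = (s + 2*t)^3 is a perfect cube, so E-series; the 5-jet and mu = 8 give E_8. The Hessian of g at 0 has rank 0. Corank 2; j^3 = -(s - t)^3 is a perfect cube, so E-series; the 5-jet and mu = 8 give E_8. Both have type E_8, hence right-equivalent.

Yes.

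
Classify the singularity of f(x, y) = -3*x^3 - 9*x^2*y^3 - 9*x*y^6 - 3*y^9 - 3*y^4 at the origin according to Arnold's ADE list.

E_{6}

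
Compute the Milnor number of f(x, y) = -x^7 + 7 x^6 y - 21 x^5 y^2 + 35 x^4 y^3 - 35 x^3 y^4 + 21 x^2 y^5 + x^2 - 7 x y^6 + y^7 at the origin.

6

The Hessian of f at 0 has rank 1. Corank 1: A-series; mu = 6 gives A_6.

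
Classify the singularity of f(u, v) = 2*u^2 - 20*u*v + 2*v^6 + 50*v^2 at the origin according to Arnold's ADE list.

The Hessian of f at 0 is [[4, -20], [-20, 100]] with rank 1, so corank 1. A Groebner basis of the Jacobian ideal J(f) in C{u,v} is {v^5, u - 5*v}; counting standard monomials gives mu = 5. Corank 1: A-series; mu = 5 gives A_5.

A_{5}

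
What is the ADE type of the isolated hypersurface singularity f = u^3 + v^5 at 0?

E8

The Hessian of f at 0 has rank 0. Corank 2; j^3 = u^3 is a perfect cube, so E-series; the 5-jet and mu = 8 give E_8.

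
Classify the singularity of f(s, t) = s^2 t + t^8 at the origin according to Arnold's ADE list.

D_9

The Hessian of f at 0 is [[0, 0], [0, 0]] with rank 0, so corank 2. A Groebner basis of the Jacobian ideal J(f) in C{s,t} is {s^2/8 + t^7, s^3, s*t}; counting standard monomials gives mu = 9. Corank 2; j^3 = s^2*t has shape L^2 M (L != M), so D-series; mu = 9 gives D_9.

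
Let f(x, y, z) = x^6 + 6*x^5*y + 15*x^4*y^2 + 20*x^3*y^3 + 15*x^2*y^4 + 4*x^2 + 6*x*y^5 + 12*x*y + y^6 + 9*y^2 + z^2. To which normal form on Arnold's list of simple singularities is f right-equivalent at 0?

The Hessian of f at 0 is [[8, 12, 0], [12, 18, 0], [0, 0, 2]] with rank 2, so corank 1. A Groebner basis of the Jacobian ideal J(f) in C{x,y,z} is {y^5, x + 3*y/2, z}; counting standard monomials gives mu = 5. Corank 1: A-series; mu = 5 gives A_5.

A_{5}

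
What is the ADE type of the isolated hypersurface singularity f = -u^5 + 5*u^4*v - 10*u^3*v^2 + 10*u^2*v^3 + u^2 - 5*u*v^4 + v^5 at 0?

The Hessian of f at 0 is [[2, 0], [0, 0]] with rank 1, so corank 1. A Groebner basis of the Jacobian ideal J(f) in C{u,v} is {v^4, u}; counting standard monomials gives mu = 4. Corank 1: A-series; mu = 4 gives A_4.

A_4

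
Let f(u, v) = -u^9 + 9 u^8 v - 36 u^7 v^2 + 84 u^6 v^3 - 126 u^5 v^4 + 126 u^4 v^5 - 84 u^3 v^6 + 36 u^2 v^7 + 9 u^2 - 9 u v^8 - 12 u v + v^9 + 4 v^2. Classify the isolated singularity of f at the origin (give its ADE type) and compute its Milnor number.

The Hessian of f at 0 has rank 1. Corank 1: A-series; mu = 8 gives A_8.

Type A8, Milnor number mu = 8.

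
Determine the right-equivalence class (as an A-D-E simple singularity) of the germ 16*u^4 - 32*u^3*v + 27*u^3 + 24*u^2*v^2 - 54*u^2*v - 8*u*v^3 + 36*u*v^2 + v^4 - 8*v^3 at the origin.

E_6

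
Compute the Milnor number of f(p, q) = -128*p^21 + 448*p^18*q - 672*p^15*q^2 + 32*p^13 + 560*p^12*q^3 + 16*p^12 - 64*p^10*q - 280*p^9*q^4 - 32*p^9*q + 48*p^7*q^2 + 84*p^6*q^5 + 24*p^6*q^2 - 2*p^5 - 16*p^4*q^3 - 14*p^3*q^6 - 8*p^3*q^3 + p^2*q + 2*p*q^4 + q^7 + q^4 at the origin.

The Hessian of f at 0 is [[0, 0], [0, 0]] with rank 0, so corank 2. A Groebner basis of the Jacobian ideal J(f) in C{p,q} is {p^3, p^2/4 + q^3, p*q}; counting standard monomials gives mu = 5. Corank 2; j^3 = p^2*q has shape L^2 M (L != M), so D-series; mu = 5 gives D_5.

5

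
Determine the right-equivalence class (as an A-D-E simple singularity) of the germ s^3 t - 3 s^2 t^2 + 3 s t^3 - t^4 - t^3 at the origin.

E_7

The Hessian of f at 0 has rank 0. Corank 2; j^3 = -t^3 is a perfect cube, so E-series; the 4-jet and mu = 7 give E_7.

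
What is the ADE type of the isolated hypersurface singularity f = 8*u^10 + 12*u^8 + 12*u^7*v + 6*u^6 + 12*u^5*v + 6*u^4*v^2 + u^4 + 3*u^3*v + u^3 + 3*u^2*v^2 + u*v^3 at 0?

The Hessian of f at 0 is [[0, 0], [0, 0]] with rank 0, so corank 2. A Groebner basis of the Jacobian ideal J(f) in C{u,v} is {3*u^2 + v^4 + v^3, u^3, u^2*v - u^2 - v^3/3, 2*u^2 + u*v^2 + 2*v^3/3}; counting standard monomials gives mu = 7. Corank 2; j^3 = u^3 is a perfect cube, so E-series; the 4-jet and mu = 7 give E_7.

E_7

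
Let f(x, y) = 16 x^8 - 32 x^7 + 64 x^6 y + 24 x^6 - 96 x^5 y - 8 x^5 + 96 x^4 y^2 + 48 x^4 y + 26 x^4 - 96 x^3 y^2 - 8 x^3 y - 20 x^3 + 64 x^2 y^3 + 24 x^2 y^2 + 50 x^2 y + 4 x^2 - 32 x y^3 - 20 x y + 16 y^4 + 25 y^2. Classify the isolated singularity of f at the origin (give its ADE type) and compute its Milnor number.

Type A3, Milnor number mu = 3.

The Hessian of f at 0 has rank 1. Corank 1: A-series; mu = 3 gives A_3.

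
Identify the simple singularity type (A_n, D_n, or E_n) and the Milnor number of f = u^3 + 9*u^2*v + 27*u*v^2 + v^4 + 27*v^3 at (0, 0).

Type E_{6}, Milnor number mu = 6.

The Hessian of f at 0 has rank 0. Corank 2; j^3 = (u + 3*v)^3 is a perfect cube, so E-series; the 4-jet and mu = 6 give E_6.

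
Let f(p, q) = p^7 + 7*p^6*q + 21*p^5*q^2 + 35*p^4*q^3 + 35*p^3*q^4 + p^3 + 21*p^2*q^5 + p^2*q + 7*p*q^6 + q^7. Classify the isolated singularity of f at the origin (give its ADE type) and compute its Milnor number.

Type D_8, Milnor number mu = 8.

The Hessian of f at 0 has rank 0. Corank 2; j^3 = p^2*(p + q) has shape L^2 M (L != M), so D-series; mu = 8 gives D_8.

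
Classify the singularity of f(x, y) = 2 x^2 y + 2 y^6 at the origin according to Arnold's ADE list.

The Hessian of f at 0 is [[0, 0], [0, 0]] with rank 0, so corank 2. A Groebner basis of the Jacobian ideal J(f) in C{x,y} is {x^2/6 + y^5, x^3, x*y}; counting standard monomials gives mu = 7. Corank 2; j^3 = 2*x^2*y has shape L^2 M (L != M), so D-series; mu = 7 gives D_7.

D_7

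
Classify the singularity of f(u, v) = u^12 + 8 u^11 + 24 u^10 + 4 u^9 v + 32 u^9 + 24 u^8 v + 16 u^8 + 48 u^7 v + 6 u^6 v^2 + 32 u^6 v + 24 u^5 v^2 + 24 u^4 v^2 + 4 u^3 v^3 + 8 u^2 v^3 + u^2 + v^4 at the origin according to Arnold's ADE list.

The Hessian of f at 0 is [[2, 0], [0, 0]] with rank 1, so corank 1. A Groebner basis of the Jacobian ideal J(f) in C{u,v} is {v^3, u}; counting standard monomials gives mu = 3. Corank 1: A-series; mu = 3 gives A_3.

A_3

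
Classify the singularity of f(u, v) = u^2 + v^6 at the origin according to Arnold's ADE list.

The Hessian of f at 0 is [[2, 0], [0, 0]] with rank 1, so corank 1. A Groebner basis of the Jacobian ideal J(f) in C{u,v} is {v^5, u}; counting standard monomials gives mu = 5. Corank 1: A-series; mu = 5 gives A_5.

A_{5}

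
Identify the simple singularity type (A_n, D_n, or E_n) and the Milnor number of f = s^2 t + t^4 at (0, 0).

Type D_5, Milnor number mu = 5.

The Hessian of f at 0 is [[0, 0], [0, 0]] with rank 0, so corank 2. A Groebner basis of the Jacobian ideal J(f) in C{s,t} is {s^3, s^2/4 + t^3, s*t}; counting standard monomials gives mu = 5. Corank 2; j^3 = s^2*t has shape L^2 M (L != M), so D-series; mu = 5 gives D_5.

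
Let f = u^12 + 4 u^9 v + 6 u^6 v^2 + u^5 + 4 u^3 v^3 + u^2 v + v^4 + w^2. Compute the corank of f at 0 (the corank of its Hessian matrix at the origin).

2

The Hessian at 0 is [[0, 0, 0], [0, 0, 0], [0, 0, 2]] of rank 1; hence corank 2.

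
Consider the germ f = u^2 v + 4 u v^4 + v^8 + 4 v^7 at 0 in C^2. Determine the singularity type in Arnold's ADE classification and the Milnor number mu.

Type D_{9}, Milnor number mu = 9.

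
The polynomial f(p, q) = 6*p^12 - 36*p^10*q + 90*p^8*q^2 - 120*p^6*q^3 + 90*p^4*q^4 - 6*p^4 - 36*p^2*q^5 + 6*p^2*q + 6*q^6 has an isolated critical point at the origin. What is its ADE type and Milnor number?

The Hessian of f at 0 has rank 0. Corank 2; j^3 = 6*p^2*q has shape L^2 M (L != M), so D-series; mu = 7 gives D_7.

Type D7, Milnor number mu = 7.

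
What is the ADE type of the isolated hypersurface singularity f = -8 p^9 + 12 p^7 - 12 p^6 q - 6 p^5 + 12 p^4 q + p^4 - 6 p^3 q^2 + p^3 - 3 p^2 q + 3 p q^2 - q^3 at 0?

The Hessian of f at 0 has rank 0. Corank 2; j^3 = (p - q)^3 is a perfect cube, so E-series; the 4-jet and mu = 6 give E_6.

E6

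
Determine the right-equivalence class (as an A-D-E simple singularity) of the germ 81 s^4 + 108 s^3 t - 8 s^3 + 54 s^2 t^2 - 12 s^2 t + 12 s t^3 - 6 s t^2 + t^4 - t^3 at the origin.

E_{6}

The Hessian of f at 0 has rank 0. Corank 2; j^3 = -(2*s + t)^3 is a perfect cube, so E-series; the 4-jet and mu = 6 give E_6.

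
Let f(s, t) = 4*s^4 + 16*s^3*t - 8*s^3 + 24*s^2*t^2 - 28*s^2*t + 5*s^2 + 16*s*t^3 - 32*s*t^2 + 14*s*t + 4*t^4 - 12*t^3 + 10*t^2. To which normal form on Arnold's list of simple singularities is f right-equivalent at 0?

A_1

The Hessian of f at 0 has rank 2. Corank 0: nondegenerate Morse point, so A_1.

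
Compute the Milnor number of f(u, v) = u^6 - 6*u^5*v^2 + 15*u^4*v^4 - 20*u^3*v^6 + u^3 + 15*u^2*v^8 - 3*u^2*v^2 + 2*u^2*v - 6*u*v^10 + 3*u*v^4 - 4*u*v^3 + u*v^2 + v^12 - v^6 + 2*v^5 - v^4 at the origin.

7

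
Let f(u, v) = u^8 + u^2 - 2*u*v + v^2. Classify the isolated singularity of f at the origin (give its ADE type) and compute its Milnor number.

The Hessian of f at 0 has rank 1. Corank 1: A-series; mu = 7 gives A_7.

Type A_7, Milnor number mu = 7.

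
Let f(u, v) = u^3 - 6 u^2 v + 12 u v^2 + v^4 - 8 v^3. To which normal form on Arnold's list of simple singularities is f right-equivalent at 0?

The Hessian of f at 0 is [[0, 0], [0, 0]] with rank 0, so corank 2. A Groebner basis of the Jacobian ideal J(f) in C{u,v} is {v^3, u^2 - 4*u*v + 4*v^2}; counting standard monomials gives mu = 6. Corank 2; j^3 = (u - 2*v)^3 is a perfect cube, so E-series; the 4-jet and mu = 6 give E_6.

E_{6}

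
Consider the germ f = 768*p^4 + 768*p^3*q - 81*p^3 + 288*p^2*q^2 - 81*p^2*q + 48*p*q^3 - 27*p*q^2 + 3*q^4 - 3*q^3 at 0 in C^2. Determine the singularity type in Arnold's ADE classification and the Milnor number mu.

Type E_6, Milnor number mu = 6.

The Hessian of f at 0 has rank 0. Corank 2; j^3 = -3*(3*p + q)^3 is a perfect cube, so E-series; the 4-jet and mu = 6 give E_6.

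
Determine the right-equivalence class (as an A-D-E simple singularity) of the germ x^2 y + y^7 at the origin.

The Hessian of f at 0 has rank 0. Corank 2; j^3 = x^2*y has shape L^2 M (L != M), so D-series; mu = 8 gives D_8.

D8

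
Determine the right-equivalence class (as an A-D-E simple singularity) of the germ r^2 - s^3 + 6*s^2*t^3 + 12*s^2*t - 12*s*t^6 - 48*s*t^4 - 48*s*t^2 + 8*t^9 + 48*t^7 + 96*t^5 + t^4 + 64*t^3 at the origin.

E6

The Hessian of f at 0 is [[0, 0, 0], [0, 0, 0], [0, 0, 2]] with rank 1, so corank 2. A Groebner basis of the Jacobian ideal J(f) in C{s,t,r} is {t^3, s^2 - 8*s*t + 16*t^2, r}; counting standard monomials gives mu = 6. Corank 2; j^3 = -(s - 4*t)^3 is a perfect cube, so E-series; the 4-jet and mu = 6 give E_6.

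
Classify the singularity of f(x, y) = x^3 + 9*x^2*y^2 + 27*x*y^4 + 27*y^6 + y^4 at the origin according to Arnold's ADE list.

E_{6}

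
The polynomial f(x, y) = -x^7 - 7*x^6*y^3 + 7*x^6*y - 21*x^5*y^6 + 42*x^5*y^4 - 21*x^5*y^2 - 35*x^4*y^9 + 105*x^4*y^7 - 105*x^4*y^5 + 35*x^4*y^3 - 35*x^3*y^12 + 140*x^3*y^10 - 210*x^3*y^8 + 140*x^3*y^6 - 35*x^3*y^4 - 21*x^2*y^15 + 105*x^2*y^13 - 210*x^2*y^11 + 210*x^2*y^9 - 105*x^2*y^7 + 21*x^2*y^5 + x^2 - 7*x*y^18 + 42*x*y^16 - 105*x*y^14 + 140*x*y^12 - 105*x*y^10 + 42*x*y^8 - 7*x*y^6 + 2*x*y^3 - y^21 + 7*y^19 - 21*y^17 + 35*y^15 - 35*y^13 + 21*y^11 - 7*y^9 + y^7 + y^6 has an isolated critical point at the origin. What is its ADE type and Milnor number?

The Hessian of f at 0 is [[2, 0], [0, 0]] with rank 1, so corank 1. A Groebner basis of the Jacobian ideal J(f) in C{x,y} is {x + y^3, x^2}; counting standard monomials gives mu = 6. Corank 1: A-series; mu = 6 gives A_6.

Type A_6, Milnor number mu = 6.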